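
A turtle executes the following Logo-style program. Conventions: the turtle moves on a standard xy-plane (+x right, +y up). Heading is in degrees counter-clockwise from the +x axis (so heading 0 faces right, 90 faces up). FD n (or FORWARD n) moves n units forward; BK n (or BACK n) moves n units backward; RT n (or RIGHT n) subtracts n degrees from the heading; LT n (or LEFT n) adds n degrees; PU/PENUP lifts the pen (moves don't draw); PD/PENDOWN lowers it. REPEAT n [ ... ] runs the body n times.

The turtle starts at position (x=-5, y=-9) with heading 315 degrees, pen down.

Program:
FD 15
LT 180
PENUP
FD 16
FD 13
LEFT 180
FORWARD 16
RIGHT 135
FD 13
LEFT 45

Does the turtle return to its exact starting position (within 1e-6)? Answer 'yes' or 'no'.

Answer: no

Derivation:
Executing turtle program step by step:
Start: pos=(-5,-9), heading=315, pen down
FD 15: (-5,-9) -> (5.607,-19.607) [heading=315, draw]
LT 180: heading 315 -> 135
PU: pen up
FD 16: (5.607,-19.607) -> (-5.707,-8.293) [heading=135, move]
FD 13: (-5.707,-8.293) -> (-14.899,0.899) [heading=135, move]
LT 180: heading 135 -> 315
FD 16: (-14.899,0.899) -> (-3.586,-10.414) [heading=315, move]
RT 135: heading 315 -> 180
FD 13: (-3.586,-10.414) -> (-16.586,-10.414) [heading=180, move]
LT 45: heading 180 -> 225
Final: pos=(-16.586,-10.414), heading=225, 1 segment(s) drawn

Start position: (-5, -9)
Final position: (-16.586, -10.414)
Distance = 11.672; >= 1e-6 -> NOT closed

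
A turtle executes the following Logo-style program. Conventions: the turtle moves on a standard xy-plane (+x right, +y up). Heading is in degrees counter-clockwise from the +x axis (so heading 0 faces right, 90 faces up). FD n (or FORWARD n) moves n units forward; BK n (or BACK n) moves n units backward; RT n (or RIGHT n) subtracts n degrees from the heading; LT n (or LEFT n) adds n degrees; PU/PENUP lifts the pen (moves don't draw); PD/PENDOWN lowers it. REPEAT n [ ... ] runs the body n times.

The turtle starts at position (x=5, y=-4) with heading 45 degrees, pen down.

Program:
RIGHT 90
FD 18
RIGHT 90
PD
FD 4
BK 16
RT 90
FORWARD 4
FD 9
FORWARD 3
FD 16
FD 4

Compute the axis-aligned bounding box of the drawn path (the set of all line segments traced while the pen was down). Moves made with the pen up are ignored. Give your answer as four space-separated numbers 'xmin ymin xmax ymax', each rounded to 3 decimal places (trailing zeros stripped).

Executing turtle program step by step:
Start: pos=(5,-4), heading=45, pen down
RT 90: heading 45 -> 315
FD 18: (5,-4) -> (17.728,-16.728) [heading=315, draw]
RT 90: heading 315 -> 225
PD: pen down
FD 4: (17.728,-16.728) -> (14.899,-19.556) [heading=225, draw]
BK 16: (14.899,-19.556) -> (26.213,-8.243) [heading=225, draw]
RT 90: heading 225 -> 135
FD 4: (26.213,-8.243) -> (23.385,-5.414) [heading=135, draw]
FD 9: (23.385,-5.414) -> (17.021,0.95) [heading=135, draw]
FD 3: (17.021,0.95) -> (14.899,3.071) [heading=135, draw]
FD 16: (14.899,3.071) -> (3.586,14.385) [heading=135, draw]
FD 4: (3.586,14.385) -> (0.757,17.213) [heading=135, draw]
Final: pos=(0.757,17.213), heading=135, 8 segment(s) drawn

Segment endpoints: x in {0.757, 3.586, 5, 14.899, 14.899, 17.021, 17.728, 23.385, 26.213}, y in {-19.556, -16.728, -8.243, -5.414, -4, 0.95, 3.071, 14.385, 17.213}
xmin=0.757, ymin=-19.556, xmax=26.213, ymax=17.213

Answer: 0.757 -19.556 26.213 17.213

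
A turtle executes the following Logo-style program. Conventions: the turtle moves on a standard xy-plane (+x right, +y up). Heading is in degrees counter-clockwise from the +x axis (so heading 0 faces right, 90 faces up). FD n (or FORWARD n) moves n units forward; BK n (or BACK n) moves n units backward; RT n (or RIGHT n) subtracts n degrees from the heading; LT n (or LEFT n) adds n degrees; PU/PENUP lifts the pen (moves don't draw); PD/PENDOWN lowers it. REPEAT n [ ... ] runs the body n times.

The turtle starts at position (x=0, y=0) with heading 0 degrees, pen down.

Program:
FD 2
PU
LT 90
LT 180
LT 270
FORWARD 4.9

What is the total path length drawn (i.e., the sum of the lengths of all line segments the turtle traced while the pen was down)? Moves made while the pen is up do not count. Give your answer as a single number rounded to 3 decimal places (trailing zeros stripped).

Executing turtle program step by step:
Start: pos=(0,0), heading=0, pen down
FD 2: (0,0) -> (2,0) [heading=0, draw]
PU: pen up
LT 90: heading 0 -> 90
LT 180: heading 90 -> 270
LT 270: heading 270 -> 180
FD 4.9: (2,0) -> (-2.9,0) [heading=180, move]
Final: pos=(-2.9,0), heading=180, 1 segment(s) drawn

Segment lengths:
  seg 1: (0,0) -> (2,0), length = 2
Total = 2

Answer: 2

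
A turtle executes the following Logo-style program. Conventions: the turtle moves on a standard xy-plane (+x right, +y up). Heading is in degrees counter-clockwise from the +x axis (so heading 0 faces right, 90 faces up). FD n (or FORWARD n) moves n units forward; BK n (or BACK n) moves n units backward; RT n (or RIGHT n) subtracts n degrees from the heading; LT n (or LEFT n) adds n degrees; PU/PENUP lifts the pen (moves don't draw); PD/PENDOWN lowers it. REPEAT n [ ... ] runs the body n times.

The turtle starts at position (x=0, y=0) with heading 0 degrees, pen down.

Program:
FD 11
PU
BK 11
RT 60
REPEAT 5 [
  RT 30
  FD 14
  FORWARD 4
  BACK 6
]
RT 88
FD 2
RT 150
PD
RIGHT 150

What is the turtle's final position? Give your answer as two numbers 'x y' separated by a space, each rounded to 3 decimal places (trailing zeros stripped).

Executing turtle program step by step:
Start: pos=(0,0), heading=0, pen down
FD 11: (0,0) -> (11,0) [heading=0, draw]
PU: pen up
BK 11: (11,0) -> (0,0) [heading=0, move]
RT 60: heading 0 -> 300
REPEAT 5 [
  -- iteration 1/5 --
  RT 30: heading 300 -> 270
  FD 14: (0,0) -> (0,-14) [heading=270, move]
  FD 4: (0,-14) -> (0,-18) [heading=270, move]
  BK 6: (0,-18) -> (0,-12) [heading=270, move]
  -- iteration 2/5 --
  RT 30: heading 270 -> 240
  FD 14: (0,-12) -> (-7,-24.124) [heading=240, move]
  FD 4: (-7,-24.124) -> (-9,-27.588) [heading=240, move]
  BK 6: (-9,-27.588) -> (-6,-22.392) [heading=240, move]
  -- iteration 3/5 --
  RT 30: heading 240 -> 210
  FD 14: (-6,-22.392) -> (-18.124,-29.392) [heading=210, move]
  FD 4: (-18.124,-29.392) -> (-21.588,-31.392) [heading=210, move]
  BK 6: (-21.588,-31.392) -> (-16.392,-28.392) [heading=210, move]
  -- iteration 4/5 --
  RT 30: heading 210 -> 180
  FD 14: (-16.392,-28.392) -> (-30.392,-28.392) [heading=180, move]
  FD 4: (-30.392,-28.392) -> (-34.392,-28.392) [heading=180, move]
  BK 6: (-34.392,-28.392) -> (-28.392,-28.392) [heading=180, move]
  -- iteration 5/5 --
  RT 30: heading 180 -> 150
  FD 14: (-28.392,-28.392) -> (-40.517,-21.392) [heading=150, move]
  FD 4: (-40.517,-21.392) -> (-43.981,-19.392) [heading=150, move]
  BK 6: (-43.981,-19.392) -> (-38.785,-22.392) [heading=150, move]
]
RT 88: heading 150 -> 62
FD 2: (-38.785,-22.392) -> (-37.846,-20.626) [heading=62, move]
RT 150: heading 62 -> 272
PD: pen down
RT 150: heading 272 -> 122
Final: pos=(-37.846,-20.626), heading=122, 1 segment(s) drawn

Answer: -37.846 -20.626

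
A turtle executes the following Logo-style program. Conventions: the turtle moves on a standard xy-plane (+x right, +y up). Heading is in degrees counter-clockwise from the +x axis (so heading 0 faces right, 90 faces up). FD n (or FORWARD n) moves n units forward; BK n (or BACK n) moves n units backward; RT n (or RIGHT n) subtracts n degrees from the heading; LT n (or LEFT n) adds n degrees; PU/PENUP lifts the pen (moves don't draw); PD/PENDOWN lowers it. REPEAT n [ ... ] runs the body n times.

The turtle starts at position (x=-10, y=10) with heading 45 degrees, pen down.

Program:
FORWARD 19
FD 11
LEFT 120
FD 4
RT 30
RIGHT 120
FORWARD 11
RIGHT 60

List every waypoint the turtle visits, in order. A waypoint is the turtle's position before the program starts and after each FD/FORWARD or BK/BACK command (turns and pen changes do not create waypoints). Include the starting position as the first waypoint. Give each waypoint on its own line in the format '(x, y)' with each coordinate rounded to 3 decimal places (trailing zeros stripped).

Executing turtle program step by step:
Start: pos=(-10,10), heading=45, pen down
FD 19: (-10,10) -> (3.435,23.435) [heading=45, draw]
FD 11: (3.435,23.435) -> (11.213,31.213) [heading=45, draw]
LT 120: heading 45 -> 165
FD 4: (11.213,31.213) -> (7.35,32.248) [heading=165, draw]
RT 30: heading 165 -> 135
RT 120: heading 135 -> 15
FD 11: (7.35,32.248) -> (17.975,35.095) [heading=15, draw]
RT 60: heading 15 -> 315
Final: pos=(17.975,35.095), heading=315, 4 segment(s) drawn
Waypoints (5 total):
(-10, 10)
(3.435, 23.435)
(11.213, 31.213)
(7.35, 32.248)
(17.975, 35.095)

Answer: (-10, 10)
(3.435, 23.435)
(11.213, 31.213)
(7.35, 32.248)
(17.975, 35.095)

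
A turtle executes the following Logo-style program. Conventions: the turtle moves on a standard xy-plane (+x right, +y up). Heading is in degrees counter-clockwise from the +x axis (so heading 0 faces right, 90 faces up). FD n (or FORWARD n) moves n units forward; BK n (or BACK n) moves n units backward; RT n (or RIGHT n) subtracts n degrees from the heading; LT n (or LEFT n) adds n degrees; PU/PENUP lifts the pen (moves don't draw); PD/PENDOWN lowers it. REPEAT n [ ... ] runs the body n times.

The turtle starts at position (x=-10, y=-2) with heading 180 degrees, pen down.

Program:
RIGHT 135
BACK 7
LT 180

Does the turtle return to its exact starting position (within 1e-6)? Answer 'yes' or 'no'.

Executing turtle program step by step:
Start: pos=(-10,-2), heading=180, pen down
RT 135: heading 180 -> 45
BK 7: (-10,-2) -> (-14.95,-6.95) [heading=45, draw]
LT 180: heading 45 -> 225
Final: pos=(-14.95,-6.95), heading=225, 1 segment(s) drawn

Start position: (-10, -2)
Final position: (-14.95, -6.95)
Distance = 7; >= 1e-6 -> NOT closed

Answer: no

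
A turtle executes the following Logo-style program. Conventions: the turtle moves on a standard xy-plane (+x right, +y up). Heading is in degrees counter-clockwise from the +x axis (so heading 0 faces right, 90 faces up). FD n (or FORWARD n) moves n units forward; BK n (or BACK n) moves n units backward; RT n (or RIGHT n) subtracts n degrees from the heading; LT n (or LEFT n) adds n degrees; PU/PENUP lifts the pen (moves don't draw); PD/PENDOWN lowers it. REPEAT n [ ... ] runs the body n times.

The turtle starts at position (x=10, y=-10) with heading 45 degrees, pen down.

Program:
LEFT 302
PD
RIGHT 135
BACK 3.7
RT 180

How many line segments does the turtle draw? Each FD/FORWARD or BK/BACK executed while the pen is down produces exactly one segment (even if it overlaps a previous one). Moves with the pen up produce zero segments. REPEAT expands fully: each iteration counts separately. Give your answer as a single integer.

Executing turtle program step by step:
Start: pos=(10,-10), heading=45, pen down
LT 302: heading 45 -> 347
PD: pen down
RT 135: heading 347 -> 212
BK 3.7: (10,-10) -> (13.138,-8.039) [heading=212, draw]
RT 180: heading 212 -> 32
Final: pos=(13.138,-8.039), heading=32, 1 segment(s) drawn
Segments drawn: 1

Answer: 1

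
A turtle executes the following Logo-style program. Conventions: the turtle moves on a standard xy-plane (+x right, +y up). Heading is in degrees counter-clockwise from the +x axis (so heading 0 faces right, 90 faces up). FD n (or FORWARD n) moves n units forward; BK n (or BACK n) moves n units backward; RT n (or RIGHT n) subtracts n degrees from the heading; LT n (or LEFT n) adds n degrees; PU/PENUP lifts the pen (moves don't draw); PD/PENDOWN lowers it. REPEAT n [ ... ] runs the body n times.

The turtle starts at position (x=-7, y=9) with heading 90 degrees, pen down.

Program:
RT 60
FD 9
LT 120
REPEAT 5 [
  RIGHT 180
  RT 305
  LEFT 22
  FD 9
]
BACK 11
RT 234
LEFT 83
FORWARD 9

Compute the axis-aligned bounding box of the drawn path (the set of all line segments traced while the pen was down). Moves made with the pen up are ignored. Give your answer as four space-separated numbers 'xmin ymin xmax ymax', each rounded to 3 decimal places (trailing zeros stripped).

Executing turtle program step by step:
Start: pos=(-7,9), heading=90, pen down
RT 60: heading 90 -> 30
FD 9: (-7,9) -> (0.794,13.5) [heading=30, draw]
LT 120: heading 30 -> 150
REPEAT 5 [
  -- iteration 1/5 --
  RT 180: heading 150 -> 330
  RT 305: heading 330 -> 25
  LT 22: heading 25 -> 47
  FD 9: (0.794,13.5) -> (6.932,20.082) [heading=47, draw]
  -- iteration 2/5 --
  RT 180: heading 47 -> 227
  RT 305: heading 227 -> 282
  LT 22: heading 282 -> 304
  FD 9: (6.932,20.082) -> (11.965,12.621) [heading=304, draw]
  -- iteration 3/5 --
  RT 180: heading 304 -> 124
  RT 305: heading 124 -> 179
  LT 22: heading 179 -> 201
  FD 9: (11.965,12.621) -> (3.563,9.396) [heading=201, draw]
  -- iteration 4/5 --
  RT 180: heading 201 -> 21
  RT 305: heading 21 -> 76
  LT 22: heading 76 -> 98
  FD 9: (3.563,9.396) -> (2.31,18.308) [heading=98, draw]
  -- iteration 5/5 --
  RT 180: heading 98 -> 278
  RT 305: heading 278 -> 333
  LT 22: heading 333 -> 355
  FD 9: (2.31,18.308) -> (11.276,17.524) [heading=355, draw]
]
BK 11: (11.276,17.524) -> (0.318,18.482) [heading=355, draw]
RT 234: heading 355 -> 121
LT 83: heading 121 -> 204
FD 9: (0.318,18.482) -> (-7.904,14.822) [heading=204, draw]
Final: pos=(-7.904,14.822), heading=204, 8 segment(s) drawn

Segment endpoints: x in {-7.904, -7, 0.318, 0.794, 2.31, 3.563, 6.932, 11.276, 11.965}, y in {9, 9.396, 12.621, 13.5, 14.822, 17.524, 18.308, 18.482, 20.082}
xmin=-7.904, ymin=9, xmax=11.965, ymax=20.082

Answer: -7.904 9 11.965 20.082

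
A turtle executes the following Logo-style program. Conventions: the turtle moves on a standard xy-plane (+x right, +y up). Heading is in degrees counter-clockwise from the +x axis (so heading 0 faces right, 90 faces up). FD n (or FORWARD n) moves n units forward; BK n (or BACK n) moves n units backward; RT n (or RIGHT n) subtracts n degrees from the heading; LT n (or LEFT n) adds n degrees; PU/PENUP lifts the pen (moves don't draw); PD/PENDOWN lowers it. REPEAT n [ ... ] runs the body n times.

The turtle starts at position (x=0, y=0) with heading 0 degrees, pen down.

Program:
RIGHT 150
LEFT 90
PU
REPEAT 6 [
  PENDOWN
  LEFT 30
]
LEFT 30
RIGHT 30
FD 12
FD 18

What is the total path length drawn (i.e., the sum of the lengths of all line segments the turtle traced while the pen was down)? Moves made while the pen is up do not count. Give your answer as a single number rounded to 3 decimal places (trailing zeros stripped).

Answer: 30

Derivation:
Executing turtle program step by step:
Start: pos=(0,0), heading=0, pen down
RT 150: heading 0 -> 210
LT 90: heading 210 -> 300
PU: pen up
REPEAT 6 [
  -- iteration 1/6 --
  PD: pen down
  LT 30: heading 300 -> 330
  -- iteration 2/6 --
  PD: pen down
  LT 30: heading 330 -> 0
  -- iteration 3/6 --
  PD: pen down
  LT 30: heading 0 -> 30
  -- iteration 4/6 --
  PD: pen down
  LT 30: heading 30 -> 60
  -- iteration 5/6 --
  PD: pen down
  LT 30: heading 60 -> 90
  -- iteration 6/6 --
  PD: pen down
  LT 30: heading 90 -> 120
]
LT 30: heading 120 -> 150
RT 30: heading 150 -> 120
FD 12: (0,0) -> (-6,10.392) [heading=120, draw]
FD 18: (-6,10.392) -> (-15,25.981) [heading=120, draw]
Final: pos=(-15,25.981), heading=120, 2 segment(s) drawn

Segment lengths:
  seg 1: (0,0) -> (-6,10.392), length = 12
  seg 2: (-6,10.392) -> (-15,25.981), length = 18
Total = 30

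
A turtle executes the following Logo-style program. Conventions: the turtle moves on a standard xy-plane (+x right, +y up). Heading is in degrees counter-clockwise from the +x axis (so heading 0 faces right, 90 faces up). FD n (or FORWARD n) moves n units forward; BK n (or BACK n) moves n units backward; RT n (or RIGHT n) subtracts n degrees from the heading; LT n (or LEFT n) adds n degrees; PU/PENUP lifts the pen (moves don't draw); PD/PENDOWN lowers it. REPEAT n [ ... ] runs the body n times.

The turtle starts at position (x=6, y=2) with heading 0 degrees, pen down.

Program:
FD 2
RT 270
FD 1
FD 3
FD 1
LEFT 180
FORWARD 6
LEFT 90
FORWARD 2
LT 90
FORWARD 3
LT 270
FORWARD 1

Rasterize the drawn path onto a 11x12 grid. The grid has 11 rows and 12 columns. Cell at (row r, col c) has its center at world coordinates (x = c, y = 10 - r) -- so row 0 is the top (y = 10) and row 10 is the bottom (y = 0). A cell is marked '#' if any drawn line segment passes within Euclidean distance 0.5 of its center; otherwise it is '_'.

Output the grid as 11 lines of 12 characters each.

Answer: ____________
____________
____________
________#___
________#___
________#___
________#_##
________#_#_
______###_#_
________###_
____________

Derivation:
Segment 0: (6,2) -> (8,2)
Segment 1: (8,2) -> (8,3)
Segment 2: (8,3) -> (8,6)
Segment 3: (8,6) -> (8,7)
Segment 4: (8,7) -> (8,1)
Segment 5: (8,1) -> (10,1)
Segment 6: (10,1) -> (10,4)
Segment 7: (10,4) -> (11,4)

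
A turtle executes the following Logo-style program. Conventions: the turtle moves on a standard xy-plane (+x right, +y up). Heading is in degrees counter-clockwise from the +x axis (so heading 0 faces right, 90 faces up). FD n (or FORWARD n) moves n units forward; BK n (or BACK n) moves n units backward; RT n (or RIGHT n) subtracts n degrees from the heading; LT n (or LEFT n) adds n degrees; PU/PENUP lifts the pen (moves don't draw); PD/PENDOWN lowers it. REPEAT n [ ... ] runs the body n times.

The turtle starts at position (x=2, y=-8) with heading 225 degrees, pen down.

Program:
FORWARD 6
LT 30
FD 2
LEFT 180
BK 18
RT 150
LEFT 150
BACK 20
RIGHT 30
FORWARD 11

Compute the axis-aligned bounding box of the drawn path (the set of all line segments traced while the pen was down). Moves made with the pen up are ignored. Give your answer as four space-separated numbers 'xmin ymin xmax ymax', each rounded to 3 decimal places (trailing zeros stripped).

Answer: -12.595 -50.88 2 -8

Derivation:
Executing turtle program step by step:
Start: pos=(2,-8), heading=225, pen down
FD 6: (2,-8) -> (-2.243,-12.243) [heading=225, draw]
LT 30: heading 225 -> 255
FD 2: (-2.243,-12.243) -> (-2.76,-14.174) [heading=255, draw]
LT 180: heading 255 -> 75
BK 18: (-2.76,-14.174) -> (-7.419,-31.561) [heading=75, draw]
RT 150: heading 75 -> 285
LT 150: heading 285 -> 75
BK 20: (-7.419,-31.561) -> (-12.595,-50.88) [heading=75, draw]
RT 30: heading 75 -> 45
FD 11: (-12.595,-50.88) -> (-4.817,-43.101) [heading=45, draw]
Final: pos=(-4.817,-43.101), heading=45, 5 segment(s) drawn

Segment endpoints: x in {-12.595, -7.419, -4.817, -2.76, -2.243, 2}, y in {-50.88, -43.101, -31.561, -14.174, -12.243, -8}
xmin=-12.595, ymin=-50.88, xmax=2, ymax=-8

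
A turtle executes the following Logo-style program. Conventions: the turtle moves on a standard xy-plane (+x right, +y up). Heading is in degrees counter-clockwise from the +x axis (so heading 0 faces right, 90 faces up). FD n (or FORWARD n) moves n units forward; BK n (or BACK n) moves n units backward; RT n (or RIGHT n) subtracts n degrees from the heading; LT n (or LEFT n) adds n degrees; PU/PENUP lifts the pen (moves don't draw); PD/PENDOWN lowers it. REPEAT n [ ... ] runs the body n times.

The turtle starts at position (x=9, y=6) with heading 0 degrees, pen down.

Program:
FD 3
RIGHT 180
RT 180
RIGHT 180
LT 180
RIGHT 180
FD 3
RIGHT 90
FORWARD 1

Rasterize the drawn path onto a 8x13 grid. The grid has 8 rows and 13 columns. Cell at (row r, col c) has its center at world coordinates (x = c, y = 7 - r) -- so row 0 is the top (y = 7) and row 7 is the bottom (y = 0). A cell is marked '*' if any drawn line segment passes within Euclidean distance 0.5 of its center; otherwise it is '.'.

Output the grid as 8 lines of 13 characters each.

Segment 0: (9,6) -> (12,6)
Segment 1: (12,6) -> (9,6)
Segment 2: (9,6) -> (9,7)

Answer: .........*...
.........****
.............
.............
.............
.............
.............
.............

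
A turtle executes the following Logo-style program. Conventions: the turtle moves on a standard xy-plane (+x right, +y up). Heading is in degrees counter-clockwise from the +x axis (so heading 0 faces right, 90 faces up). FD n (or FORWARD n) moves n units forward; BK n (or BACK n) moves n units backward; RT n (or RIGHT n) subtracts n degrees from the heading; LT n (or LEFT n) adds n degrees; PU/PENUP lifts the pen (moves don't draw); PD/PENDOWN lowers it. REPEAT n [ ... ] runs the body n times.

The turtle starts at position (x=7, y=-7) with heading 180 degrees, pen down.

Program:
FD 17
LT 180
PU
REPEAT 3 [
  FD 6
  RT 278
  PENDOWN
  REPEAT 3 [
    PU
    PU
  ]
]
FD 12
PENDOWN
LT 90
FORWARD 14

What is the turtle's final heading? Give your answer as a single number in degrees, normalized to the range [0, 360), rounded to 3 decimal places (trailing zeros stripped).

Executing turtle program step by step:
Start: pos=(7,-7), heading=180, pen down
FD 17: (7,-7) -> (-10,-7) [heading=180, draw]
LT 180: heading 180 -> 0
PU: pen up
REPEAT 3 [
  -- iteration 1/3 --
  FD 6: (-10,-7) -> (-4,-7) [heading=0, move]
  RT 278: heading 0 -> 82
  PD: pen down
  REPEAT 3 [
    -- iteration 1/3 --
    PU: pen up
    PU: pen up
    -- iteration 2/3 --
    PU: pen up
    PU: pen up
    -- iteration 3/3 --
    PU: pen up
    PU: pen up
  ]
  -- iteration 2/3 --
  FD 6: (-4,-7) -> (-3.165,-1.058) [heading=82, move]
  RT 278: heading 82 -> 164
  PD: pen down
  REPEAT 3 [
    -- iteration 1/3 --
    PU: pen up
    PU: pen up
    -- iteration 2/3 --
    PU: pen up
    PU: pen up
    -- iteration 3/3 --
    PU: pen up
    PU: pen up
  ]
  -- iteration 3/3 --
  FD 6: (-3.165,-1.058) -> (-8.933,0.595) [heading=164, move]
  RT 278: heading 164 -> 246
  PD: pen down
  REPEAT 3 [
    -- iteration 1/3 --
    PU: pen up
    PU: pen up
    -- iteration 2/3 --
    PU: pen up
    PU: pen up
    -- iteration 3/3 --
    PU: pen up
    PU: pen up
  ]
]
FD 12: (-8.933,0.595) -> (-13.813,-10.367) [heading=246, move]
PD: pen down
LT 90: heading 246 -> 336
FD 14: (-13.813,-10.367) -> (-1.024,-16.061) [heading=336, draw]
Final: pos=(-1.024,-16.061), heading=336, 2 segment(s) drawn

Answer: 336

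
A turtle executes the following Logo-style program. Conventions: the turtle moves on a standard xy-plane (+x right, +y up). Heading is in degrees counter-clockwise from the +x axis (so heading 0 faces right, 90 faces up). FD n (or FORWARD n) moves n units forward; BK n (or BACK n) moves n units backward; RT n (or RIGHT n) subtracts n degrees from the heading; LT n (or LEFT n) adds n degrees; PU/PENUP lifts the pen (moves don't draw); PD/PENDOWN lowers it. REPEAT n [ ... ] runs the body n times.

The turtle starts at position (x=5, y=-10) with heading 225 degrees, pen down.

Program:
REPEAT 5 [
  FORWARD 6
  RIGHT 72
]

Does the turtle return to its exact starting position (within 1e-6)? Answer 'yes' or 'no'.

Answer: yes

Derivation:
Executing turtle program step by step:
Start: pos=(5,-10), heading=225, pen down
REPEAT 5 [
  -- iteration 1/5 --
  FD 6: (5,-10) -> (0.757,-14.243) [heading=225, draw]
  RT 72: heading 225 -> 153
  -- iteration 2/5 --
  FD 6: (0.757,-14.243) -> (-4.589,-11.519) [heading=153, draw]
  RT 72: heading 153 -> 81
  -- iteration 3/5 --
  FD 6: (-4.589,-11.519) -> (-3.65,-5.593) [heading=81, draw]
  RT 72: heading 81 -> 9
  -- iteration 4/5 --
  FD 6: (-3.65,-5.593) -> (2.276,-4.654) [heading=9, draw]
  RT 72: heading 9 -> 297
  -- iteration 5/5 --
  FD 6: (2.276,-4.654) -> (5,-10) [heading=297, draw]
  RT 72: heading 297 -> 225
]
Final: pos=(5,-10), heading=225, 5 segment(s) drawn

Start position: (5, -10)
Final position: (5, -10)
Distance = 0; < 1e-6 -> CLOSED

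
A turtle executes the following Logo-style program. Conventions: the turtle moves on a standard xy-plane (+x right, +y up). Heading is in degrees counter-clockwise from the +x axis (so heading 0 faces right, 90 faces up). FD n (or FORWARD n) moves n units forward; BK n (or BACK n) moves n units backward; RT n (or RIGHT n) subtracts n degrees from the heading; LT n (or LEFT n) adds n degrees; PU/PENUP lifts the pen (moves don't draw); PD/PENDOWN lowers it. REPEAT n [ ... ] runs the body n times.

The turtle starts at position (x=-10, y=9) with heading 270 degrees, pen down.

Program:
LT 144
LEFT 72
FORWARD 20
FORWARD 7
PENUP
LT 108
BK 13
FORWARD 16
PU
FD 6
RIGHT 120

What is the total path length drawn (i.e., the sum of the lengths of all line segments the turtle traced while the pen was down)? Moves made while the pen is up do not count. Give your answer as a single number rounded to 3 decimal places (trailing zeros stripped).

Answer: 27

Derivation:
Executing turtle program step by step:
Start: pos=(-10,9), heading=270, pen down
LT 144: heading 270 -> 54
LT 72: heading 54 -> 126
FD 20: (-10,9) -> (-21.756,25.18) [heading=126, draw]
FD 7: (-21.756,25.18) -> (-25.87,30.843) [heading=126, draw]
PU: pen up
LT 108: heading 126 -> 234
BK 13: (-25.87,30.843) -> (-18.229,41.361) [heading=234, move]
FD 16: (-18.229,41.361) -> (-27.634,28.416) [heading=234, move]
PU: pen up
FD 6: (-27.634,28.416) -> (-31.16,23.562) [heading=234, move]
RT 120: heading 234 -> 114
Final: pos=(-31.16,23.562), heading=114, 2 segment(s) drawn

Segment lengths:
  seg 1: (-10,9) -> (-21.756,25.18), length = 20
  seg 2: (-21.756,25.18) -> (-25.87,30.843), length = 7
Total = 27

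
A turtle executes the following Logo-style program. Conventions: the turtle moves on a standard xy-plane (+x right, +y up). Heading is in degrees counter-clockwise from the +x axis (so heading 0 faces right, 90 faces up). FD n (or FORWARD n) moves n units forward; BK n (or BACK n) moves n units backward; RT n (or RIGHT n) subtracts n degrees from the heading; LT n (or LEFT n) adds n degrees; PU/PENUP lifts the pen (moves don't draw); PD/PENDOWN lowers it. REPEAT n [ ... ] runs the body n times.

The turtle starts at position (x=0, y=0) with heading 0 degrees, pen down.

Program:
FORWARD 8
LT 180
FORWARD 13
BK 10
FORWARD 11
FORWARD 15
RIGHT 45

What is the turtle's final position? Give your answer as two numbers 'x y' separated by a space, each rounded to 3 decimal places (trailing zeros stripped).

Answer: -21 0

Derivation:
Executing turtle program step by step:
Start: pos=(0,0), heading=0, pen down
FD 8: (0,0) -> (8,0) [heading=0, draw]
LT 180: heading 0 -> 180
FD 13: (8,0) -> (-5,0) [heading=180, draw]
BK 10: (-5,0) -> (5,0) [heading=180, draw]
FD 11: (5,0) -> (-6,0) [heading=180, draw]
FD 15: (-6,0) -> (-21,0) [heading=180, draw]
RT 45: heading 180 -> 135
Final: pos=(-21,0), heading=135, 5 segment(s) drawn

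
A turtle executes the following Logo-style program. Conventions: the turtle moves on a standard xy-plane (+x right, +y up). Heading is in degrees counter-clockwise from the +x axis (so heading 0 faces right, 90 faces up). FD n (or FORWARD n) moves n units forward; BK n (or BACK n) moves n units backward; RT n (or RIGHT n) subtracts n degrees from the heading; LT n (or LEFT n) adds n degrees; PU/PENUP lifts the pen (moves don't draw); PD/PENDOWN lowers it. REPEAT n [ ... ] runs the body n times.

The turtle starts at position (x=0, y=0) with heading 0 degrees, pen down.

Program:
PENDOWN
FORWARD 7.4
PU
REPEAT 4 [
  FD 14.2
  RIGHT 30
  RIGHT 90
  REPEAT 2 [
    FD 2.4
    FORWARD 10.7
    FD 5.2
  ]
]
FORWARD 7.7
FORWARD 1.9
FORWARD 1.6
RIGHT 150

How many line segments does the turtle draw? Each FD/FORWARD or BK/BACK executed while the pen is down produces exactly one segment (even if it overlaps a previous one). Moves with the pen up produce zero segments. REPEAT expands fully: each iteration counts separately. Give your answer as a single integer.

Answer: 1

Derivation:
Executing turtle program step by step:
Start: pos=(0,0), heading=0, pen down
PD: pen down
FD 7.4: (0,0) -> (7.4,0) [heading=0, draw]
PU: pen up
REPEAT 4 [
  -- iteration 1/4 --
  FD 14.2: (7.4,0) -> (21.6,0) [heading=0, move]
  RT 30: heading 0 -> 330
  RT 90: heading 330 -> 240
  REPEAT 2 [
    -- iteration 1/2 --
    FD 2.4: (21.6,0) -> (20.4,-2.078) [heading=240, move]
    FD 10.7: (20.4,-2.078) -> (15.05,-11.345) [heading=240, move]
    FD 5.2: (15.05,-11.345) -> (12.45,-15.848) [heading=240, move]
    -- iteration 2/2 --
    FD 2.4: (12.45,-15.848) -> (11.25,-17.927) [heading=240, move]
    FD 10.7: (11.25,-17.927) -> (5.9,-27.193) [heading=240, move]
    FD 5.2: (5.9,-27.193) -> (3.3,-31.697) [heading=240, move]
  ]
  -- iteration 2/4 --
  FD 14.2: (3.3,-31.697) -> (-3.8,-43.994) [heading=240, move]
  RT 30: heading 240 -> 210
  RT 90: heading 210 -> 120
  REPEAT 2 [
    -- iteration 1/2 --
    FD 2.4: (-3.8,-43.994) -> (-5,-41.916) [heading=120, move]
    FD 10.7: (-5,-41.916) -> (-10.35,-32.649) [heading=120, move]
    FD 5.2: (-10.35,-32.649) -> (-12.95,-28.146) [heading=120, move]
    -- iteration 2/2 --
    FD 2.4: (-12.95,-28.146) -> (-14.15,-26.067) [heading=120, move]
    FD 10.7: (-14.15,-26.067) -> (-19.5,-16.801) [heading=120, move]
    FD 5.2: (-19.5,-16.801) -> (-22.1,-12.298) [heading=120, move]
  ]
  -- iteration 3/4 --
  FD 14.2: (-22.1,-12.298) -> (-29.2,0) [heading=120, move]
  RT 30: heading 120 -> 90
  RT 90: heading 90 -> 0
  REPEAT 2 [
    -- iteration 1/2 --
    FD 2.4: (-29.2,0) -> (-26.8,0) [heading=0, move]
    FD 10.7: (-26.8,0) -> (-16.1,0) [heading=0, move]
    FD 5.2: (-16.1,0) -> (-10.9,0) [heading=0, move]
    -- iteration 2/2 --
    FD 2.4: (-10.9,0) -> (-8.5,0) [heading=0, move]
    FD 10.7: (-8.5,0) -> (2.2,0) [heading=0, move]
    FD 5.2: (2.2,0) -> (7.4,0) [heading=0, move]
  ]
  -- iteration 4/4 --
  FD 14.2: (7.4,0) -> (21.6,0) [heading=0, move]
  RT 30: heading 0 -> 330
  RT 90: heading 330 -> 240
  REPEAT 2 [
    -- iteration 1/2 --
    FD 2.4: (21.6,0) -> (20.4,-2.078) [heading=240, move]
    FD 10.7: (20.4,-2.078) -> (15.05,-11.345) [heading=240, move]
    FD 5.2: (15.05,-11.345) -> (12.45,-15.848) [heading=240, move]
    -- iteration 2/2 --
    FD 2.4: (12.45,-15.848) -> (11.25,-17.927) [heading=240, move]
    FD 10.7: (11.25,-17.927) -> (5.9,-27.193) [heading=240, move]
    FD 5.2: (5.9,-27.193) -> (3.3,-31.697) [heading=240, move]
  ]
]
FD 7.7: (3.3,-31.697) -> (-0.55,-38.365) [heading=240, move]
FD 1.9: (-0.55,-38.365) -> (-1.5,-40.01) [heading=240, move]
FD 1.6: (-1.5,-40.01) -> (-2.3,-41.396) [heading=240, move]
RT 150: heading 240 -> 90
Final: pos=(-2.3,-41.396), heading=90, 1 segment(s) drawn
Segments drawn: 1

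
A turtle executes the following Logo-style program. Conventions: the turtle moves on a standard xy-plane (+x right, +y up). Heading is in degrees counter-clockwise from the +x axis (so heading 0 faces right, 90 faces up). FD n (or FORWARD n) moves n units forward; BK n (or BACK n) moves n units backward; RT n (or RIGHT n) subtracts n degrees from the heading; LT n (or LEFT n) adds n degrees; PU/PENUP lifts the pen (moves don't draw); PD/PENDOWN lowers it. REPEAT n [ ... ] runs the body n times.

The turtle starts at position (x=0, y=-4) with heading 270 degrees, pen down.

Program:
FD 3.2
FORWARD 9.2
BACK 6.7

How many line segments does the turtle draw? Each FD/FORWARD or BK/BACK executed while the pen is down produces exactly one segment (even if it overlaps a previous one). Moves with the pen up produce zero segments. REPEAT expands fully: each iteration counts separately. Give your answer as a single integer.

Answer: 3

Derivation:
Executing turtle program step by step:
Start: pos=(0,-4), heading=270, pen down
FD 3.2: (0,-4) -> (0,-7.2) [heading=270, draw]
FD 9.2: (0,-7.2) -> (0,-16.4) [heading=270, draw]
BK 6.7: (0,-16.4) -> (0,-9.7) [heading=270, draw]
Final: pos=(0,-9.7), heading=270, 3 segment(s) drawn
Segments drawn: 3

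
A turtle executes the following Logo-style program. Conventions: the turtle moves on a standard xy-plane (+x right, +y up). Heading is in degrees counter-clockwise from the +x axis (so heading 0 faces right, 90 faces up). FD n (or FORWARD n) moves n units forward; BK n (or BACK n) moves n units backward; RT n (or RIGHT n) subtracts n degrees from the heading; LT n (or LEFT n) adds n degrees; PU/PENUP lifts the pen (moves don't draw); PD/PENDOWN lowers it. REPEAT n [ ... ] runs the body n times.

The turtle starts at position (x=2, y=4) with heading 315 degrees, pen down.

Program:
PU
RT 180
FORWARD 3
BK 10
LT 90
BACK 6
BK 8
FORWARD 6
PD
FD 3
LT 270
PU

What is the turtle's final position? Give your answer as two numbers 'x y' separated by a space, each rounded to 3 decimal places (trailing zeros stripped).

Executing turtle program step by step:
Start: pos=(2,4), heading=315, pen down
PU: pen up
RT 180: heading 315 -> 135
FD 3: (2,4) -> (-0.121,6.121) [heading=135, move]
BK 10: (-0.121,6.121) -> (6.95,-0.95) [heading=135, move]
LT 90: heading 135 -> 225
BK 6: (6.95,-0.95) -> (11.192,3.293) [heading=225, move]
BK 8: (11.192,3.293) -> (16.849,8.95) [heading=225, move]
FD 6: (16.849,8.95) -> (12.607,4.707) [heading=225, move]
PD: pen down
FD 3: (12.607,4.707) -> (10.485,2.586) [heading=225, draw]
LT 270: heading 225 -> 135
PU: pen up
Final: pos=(10.485,2.586), heading=135, 1 segment(s) drawn

Answer: 10.485 2.586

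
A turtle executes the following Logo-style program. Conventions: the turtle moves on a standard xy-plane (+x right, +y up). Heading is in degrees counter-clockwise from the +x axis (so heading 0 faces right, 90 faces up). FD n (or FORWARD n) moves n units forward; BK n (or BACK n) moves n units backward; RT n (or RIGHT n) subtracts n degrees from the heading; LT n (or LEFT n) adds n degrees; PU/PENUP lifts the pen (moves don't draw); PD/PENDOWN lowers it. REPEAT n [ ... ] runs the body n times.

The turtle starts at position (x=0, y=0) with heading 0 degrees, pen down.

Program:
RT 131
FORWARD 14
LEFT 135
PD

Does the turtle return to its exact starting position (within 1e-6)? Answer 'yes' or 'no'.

Answer: no

Derivation:
Executing turtle program step by step:
Start: pos=(0,0), heading=0, pen down
RT 131: heading 0 -> 229
FD 14: (0,0) -> (-9.185,-10.566) [heading=229, draw]
LT 135: heading 229 -> 4
PD: pen down
Final: pos=(-9.185,-10.566), heading=4, 1 segment(s) drawn

Start position: (0, 0)
Final position: (-9.185, -10.566)
Distance = 14; >= 1e-6 -> NOT closed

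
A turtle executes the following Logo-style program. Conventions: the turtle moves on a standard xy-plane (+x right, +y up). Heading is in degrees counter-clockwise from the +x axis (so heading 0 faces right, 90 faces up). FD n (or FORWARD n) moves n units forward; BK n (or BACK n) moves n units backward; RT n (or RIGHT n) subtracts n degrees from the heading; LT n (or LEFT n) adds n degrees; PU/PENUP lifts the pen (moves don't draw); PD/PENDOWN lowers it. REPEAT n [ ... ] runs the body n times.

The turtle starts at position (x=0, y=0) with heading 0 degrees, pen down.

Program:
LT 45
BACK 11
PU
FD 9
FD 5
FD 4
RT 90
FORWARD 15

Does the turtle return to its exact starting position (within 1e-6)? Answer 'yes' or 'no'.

Answer: no

Derivation:
Executing turtle program step by step:
Start: pos=(0,0), heading=0, pen down
LT 45: heading 0 -> 45
BK 11: (0,0) -> (-7.778,-7.778) [heading=45, draw]
PU: pen up
FD 9: (-7.778,-7.778) -> (-1.414,-1.414) [heading=45, move]
FD 5: (-1.414,-1.414) -> (2.121,2.121) [heading=45, move]
FD 4: (2.121,2.121) -> (4.95,4.95) [heading=45, move]
RT 90: heading 45 -> 315
FD 15: (4.95,4.95) -> (15.556,-5.657) [heading=315, move]
Final: pos=(15.556,-5.657), heading=315, 1 segment(s) drawn

Start position: (0, 0)
Final position: (15.556, -5.657)
Distance = 16.553; >= 1e-6 -> NOT closed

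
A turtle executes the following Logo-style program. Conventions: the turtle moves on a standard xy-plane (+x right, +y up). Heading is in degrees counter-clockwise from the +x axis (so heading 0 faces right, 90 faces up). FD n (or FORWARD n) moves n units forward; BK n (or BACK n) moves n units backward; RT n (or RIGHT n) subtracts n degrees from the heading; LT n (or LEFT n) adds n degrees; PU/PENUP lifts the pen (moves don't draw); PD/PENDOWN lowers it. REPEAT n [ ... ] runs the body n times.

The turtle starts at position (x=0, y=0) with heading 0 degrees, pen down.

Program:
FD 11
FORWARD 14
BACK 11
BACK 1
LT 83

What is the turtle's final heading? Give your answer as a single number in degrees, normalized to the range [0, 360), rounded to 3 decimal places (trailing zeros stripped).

Executing turtle program step by step:
Start: pos=(0,0), heading=0, pen down
FD 11: (0,0) -> (11,0) [heading=0, draw]
FD 14: (11,0) -> (25,0) [heading=0, draw]
BK 11: (25,0) -> (14,0) [heading=0, draw]
BK 1: (14,0) -> (13,0) [heading=0, draw]
LT 83: heading 0 -> 83
Final: pos=(13,0), heading=83, 4 segment(s) drawn

Answer: 83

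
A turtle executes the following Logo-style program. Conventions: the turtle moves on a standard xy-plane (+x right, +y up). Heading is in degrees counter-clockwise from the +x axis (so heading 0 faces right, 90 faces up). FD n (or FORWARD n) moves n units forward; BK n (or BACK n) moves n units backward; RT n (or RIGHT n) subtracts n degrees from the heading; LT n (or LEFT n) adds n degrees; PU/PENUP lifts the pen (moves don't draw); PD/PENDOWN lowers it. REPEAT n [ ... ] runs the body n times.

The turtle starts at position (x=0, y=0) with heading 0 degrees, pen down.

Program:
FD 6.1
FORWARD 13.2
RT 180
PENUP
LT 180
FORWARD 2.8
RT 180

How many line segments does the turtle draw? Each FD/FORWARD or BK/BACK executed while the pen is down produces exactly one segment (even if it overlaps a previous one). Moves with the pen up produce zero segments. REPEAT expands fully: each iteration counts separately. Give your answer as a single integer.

Executing turtle program step by step:
Start: pos=(0,0), heading=0, pen down
FD 6.1: (0,0) -> (6.1,0) [heading=0, draw]
FD 13.2: (6.1,0) -> (19.3,0) [heading=0, draw]
RT 180: heading 0 -> 180
PU: pen up
LT 180: heading 180 -> 0
FD 2.8: (19.3,0) -> (22.1,0) [heading=0, move]
RT 180: heading 0 -> 180
Final: pos=(22.1,0), heading=180, 2 segment(s) drawn
Segments drawn: 2

Answer: 2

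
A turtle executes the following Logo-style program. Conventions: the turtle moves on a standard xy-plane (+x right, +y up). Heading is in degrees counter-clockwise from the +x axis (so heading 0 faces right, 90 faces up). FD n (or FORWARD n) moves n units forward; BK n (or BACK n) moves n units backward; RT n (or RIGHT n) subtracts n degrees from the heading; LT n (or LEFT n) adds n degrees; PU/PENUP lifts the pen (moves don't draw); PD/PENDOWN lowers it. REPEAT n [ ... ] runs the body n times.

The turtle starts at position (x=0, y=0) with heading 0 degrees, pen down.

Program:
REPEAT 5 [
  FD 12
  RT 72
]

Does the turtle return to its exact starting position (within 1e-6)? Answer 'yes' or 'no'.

Answer: yes

Derivation:
Executing turtle program step by step:
Start: pos=(0,0), heading=0, pen down
REPEAT 5 [
  -- iteration 1/5 --
  FD 12: (0,0) -> (12,0) [heading=0, draw]
  RT 72: heading 0 -> 288
  -- iteration 2/5 --
  FD 12: (12,0) -> (15.708,-11.413) [heading=288, draw]
  RT 72: heading 288 -> 216
  -- iteration 3/5 --
  FD 12: (15.708,-11.413) -> (6,-18.466) [heading=216, draw]
  RT 72: heading 216 -> 144
  -- iteration 4/5 --
  FD 12: (6,-18.466) -> (-3.708,-11.413) [heading=144, draw]
  RT 72: heading 144 -> 72
  -- iteration 5/5 --
  FD 12: (-3.708,-11.413) -> (0,0) [heading=72, draw]
  RT 72: heading 72 -> 0
]
Final: pos=(0,0), heading=0, 5 segment(s) drawn

Start position: (0, 0)
Final position: (0, 0)
Distance = 0; < 1e-6 -> CLOSED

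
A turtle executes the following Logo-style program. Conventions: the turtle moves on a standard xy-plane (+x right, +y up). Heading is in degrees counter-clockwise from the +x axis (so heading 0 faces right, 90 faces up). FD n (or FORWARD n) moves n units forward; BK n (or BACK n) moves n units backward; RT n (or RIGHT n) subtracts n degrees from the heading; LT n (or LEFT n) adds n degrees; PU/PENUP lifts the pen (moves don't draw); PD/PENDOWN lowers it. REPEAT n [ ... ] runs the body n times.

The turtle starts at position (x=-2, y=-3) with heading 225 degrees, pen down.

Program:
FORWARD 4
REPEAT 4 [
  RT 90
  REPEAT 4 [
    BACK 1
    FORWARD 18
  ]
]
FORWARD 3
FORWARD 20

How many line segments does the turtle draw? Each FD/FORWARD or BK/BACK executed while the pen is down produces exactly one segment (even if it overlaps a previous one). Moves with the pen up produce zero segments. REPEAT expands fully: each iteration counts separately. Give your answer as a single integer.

Answer: 35

Derivation:
Executing turtle program step by step:
Start: pos=(-2,-3), heading=225, pen down
FD 4: (-2,-3) -> (-4.828,-5.828) [heading=225, draw]
REPEAT 4 [
  -- iteration 1/4 --
  RT 90: heading 225 -> 135
  REPEAT 4 [
    -- iteration 1/4 --
    BK 1: (-4.828,-5.828) -> (-4.121,-6.536) [heading=135, draw]
    FD 18: (-4.121,-6.536) -> (-16.849,6.192) [heading=135, draw]
    -- iteration 2/4 --
    BK 1: (-16.849,6.192) -> (-16.142,5.485) [heading=135, draw]
    FD 18: (-16.142,5.485) -> (-28.87,18.213) [heading=135, draw]
    -- iteration 3/4 --
    BK 1: (-28.87,18.213) -> (-28.163,17.506) [heading=135, draw]
    FD 18: (-28.163,17.506) -> (-40.891,30.234) [heading=135, draw]
    -- iteration 4/4 --
    BK 1: (-40.891,30.234) -> (-40.184,29.527) [heading=135, draw]
    FD 18: (-40.184,29.527) -> (-52.912,42.255) [heading=135, draw]
  ]
  -- iteration 2/4 --
  RT 90: heading 135 -> 45
  REPEAT 4 [
    -- iteration 1/4 --
    BK 1: (-52.912,42.255) -> (-53.619,41.548) [heading=45, draw]
    FD 18: (-53.619,41.548) -> (-40.891,54.276) [heading=45, draw]
    -- iteration 2/4 --
    BK 1: (-40.891,54.276) -> (-41.598,53.569) [heading=45, draw]
    FD 18: (-41.598,53.569) -> (-28.87,66.296) [heading=45, draw]
    -- iteration 3/4 --
    BK 1: (-28.87,66.296) -> (-29.577,65.589) [heading=45, draw]
    FD 18: (-29.577,65.589) -> (-16.849,78.317) [heading=45, draw]
    -- iteration 4/4 --
    BK 1: (-16.849,78.317) -> (-17.556,77.61) [heading=45, draw]
    FD 18: (-17.556,77.61) -> (-4.828,90.338) [heading=45, draw]
  ]
  -- iteration 3/4 --
  RT 90: heading 45 -> 315
  REPEAT 4 [
    -- iteration 1/4 --
    BK 1: (-4.828,90.338) -> (-5.536,91.045) [heading=315, draw]
    FD 18: (-5.536,91.045) -> (7.192,78.317) [heading=315, draw]
    -- iteration 2/4 --
    BK 1: (7.192,78.317) -> (6.485,79.024) [heading=315, draw]
    FD 18: (6.485,79.024) -> (19.213,66.296) [heading=315, draw]
    -- iteration 3/4 --
    BK 1: (19.213,66.296) -> (18.506,67.004) [heading=315, draw]
    FD 18: (18.506,67.004) -> (31.234,54.276) [heading=315, draw]
    -- iteration 4/4 --
    BK 1: (31.234,54.276) -> (30.527,54.983) [heading=315, draw]
    FD 18: (30.527,54.983) -> (43.255,42.255) [heading=315, draw]
  ]
  -- iteration 4/4 --
  RT 90: heading 315 -> 225
  REPEAT 4 [
    -- iteration 1/4 --
    BK 1: (43.255,42.255) -> (43.962,42.962) [heading=225, draw]
    FD 18: (43.962,42.962) -> (31.234,30.234) [heading=225, draw]
    -- iteration 2/4 --
    BK 1: (31.234,30.234) -> (31.941,30.941) [heading=225, draw]
    FD 18: (31.941,30.941) -> (19.213,18.213) [heading=225, draw]
    -- iteration 3/4 --
    BK 1: (19.213,18.213) -> (19.92,18.92) [heading=225, draw]
    FD 18: (19.92,18.92) -> (7.192,6.192) [heading=225, draw]
    -- iteration 4/4 --
    BK 1: (7.192,6.192) -> (7.899,6.899) [heading=225, draw]
    FD 18: (7.899,6.899) -> (-4.828,-5.828) [heading=225, draw]
  ]
]
FD 3: (-4.828,-5.828) -> (-6.95,-7.95) [heading=225, draw]
FD 20: (-6.95,-7.95) -> (-21.092,-22.092) [heading=225, draw]
Final: pos=(-21.092,-22.092), heading=225, 35 segment(s) drawn
Segments drawn: 35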